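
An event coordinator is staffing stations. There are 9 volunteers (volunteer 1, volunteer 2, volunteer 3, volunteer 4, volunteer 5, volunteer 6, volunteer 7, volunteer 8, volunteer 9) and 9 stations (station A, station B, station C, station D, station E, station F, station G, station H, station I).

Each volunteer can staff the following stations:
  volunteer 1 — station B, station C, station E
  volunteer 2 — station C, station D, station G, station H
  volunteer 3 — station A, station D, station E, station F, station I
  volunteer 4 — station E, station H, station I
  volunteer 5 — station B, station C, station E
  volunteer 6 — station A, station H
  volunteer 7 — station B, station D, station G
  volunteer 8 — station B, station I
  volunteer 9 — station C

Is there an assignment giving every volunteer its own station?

Yes

For example, pair volunteer 1-station E, volunteer 2-station D, volunteer 3-station F, volunteer 4-station H, volunteer 5-station B, volunteer 6-station A, volunteer 7-station G, volunteer 8-station I, volunteer 9-station C.
Every volunteer is matched, so this is a perfect matching.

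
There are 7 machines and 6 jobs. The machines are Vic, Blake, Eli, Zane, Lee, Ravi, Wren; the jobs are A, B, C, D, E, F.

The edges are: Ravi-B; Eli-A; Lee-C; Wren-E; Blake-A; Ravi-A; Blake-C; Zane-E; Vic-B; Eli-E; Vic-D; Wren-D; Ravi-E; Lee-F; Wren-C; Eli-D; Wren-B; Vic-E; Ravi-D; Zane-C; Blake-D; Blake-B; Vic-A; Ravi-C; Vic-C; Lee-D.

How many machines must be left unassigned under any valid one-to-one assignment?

1

A valid assignment of size 6: Vic–E, Blake–B, Eli–D, Zane–C, Lee–F, Ravi–A.
The set {Vic, Blake, Eli, Zane, Ravi, Wren} has only 5 neighbours ({A, B, C, D, E}), so by Hall's theorem at most 6 of the 7 machines can be matched.
That matches 6 of the 7, leaving 1 unmatched; no matching can do better.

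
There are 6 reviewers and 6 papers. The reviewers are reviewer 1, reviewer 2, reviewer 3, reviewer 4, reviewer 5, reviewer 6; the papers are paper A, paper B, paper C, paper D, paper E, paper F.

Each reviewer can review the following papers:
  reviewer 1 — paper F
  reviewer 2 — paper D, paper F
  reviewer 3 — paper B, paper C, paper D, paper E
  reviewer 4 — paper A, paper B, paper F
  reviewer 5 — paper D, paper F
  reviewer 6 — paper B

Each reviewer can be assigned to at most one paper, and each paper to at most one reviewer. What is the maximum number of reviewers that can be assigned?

One maximum matching: reviewer 1-paper F, reviewer 2-paper D, reviewer 3-paper C, reviewer 4-paper A, reviewer 6-paper B.
The set {reviewer 1, reviewer 2, reviewer 5} has only 2 neighbours ({paper D, paper F}), so by Hall's theorem at most 5 of the 6 reviewers can be matched.

5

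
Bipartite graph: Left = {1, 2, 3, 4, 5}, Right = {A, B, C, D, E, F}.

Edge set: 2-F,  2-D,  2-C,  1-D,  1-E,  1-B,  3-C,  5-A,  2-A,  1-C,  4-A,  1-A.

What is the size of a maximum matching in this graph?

4

For example, pair 1→E, 2→F, 3→C, 4→A.
The set {4, 5} has only 1 neighbour ({A}), so by Hall's theorem at most 4 of the 5 left vertices can be matched.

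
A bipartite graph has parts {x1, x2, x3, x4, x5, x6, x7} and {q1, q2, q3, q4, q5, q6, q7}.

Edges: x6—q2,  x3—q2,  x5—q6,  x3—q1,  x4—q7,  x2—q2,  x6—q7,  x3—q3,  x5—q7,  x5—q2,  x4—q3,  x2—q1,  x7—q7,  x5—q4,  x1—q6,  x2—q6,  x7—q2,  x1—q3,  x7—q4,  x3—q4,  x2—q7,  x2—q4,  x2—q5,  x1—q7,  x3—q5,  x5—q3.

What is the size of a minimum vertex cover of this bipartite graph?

7

A maximum matching has 7 edges (e.g. x1–q6, x2–q1, x3–q5, x4–q3, x5–q4, x6–q7, x7–q2).
By König's theorem the minimum vertex cover has the same size. One such cover is {x1, x2, x3, x4, x5, x6, x7}.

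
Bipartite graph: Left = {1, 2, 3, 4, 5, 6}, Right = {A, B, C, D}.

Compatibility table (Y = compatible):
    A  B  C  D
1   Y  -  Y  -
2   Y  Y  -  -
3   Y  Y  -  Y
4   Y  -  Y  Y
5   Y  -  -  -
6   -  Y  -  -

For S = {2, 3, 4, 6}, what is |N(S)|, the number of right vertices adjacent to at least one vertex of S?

The union of neighbours of {2, 3, 4, 6} is {A, B, C, D}, which has 4 elements.
Since |N(S)| = 4 ≥ |S| = 4, Hall's condition holds for this subset.

4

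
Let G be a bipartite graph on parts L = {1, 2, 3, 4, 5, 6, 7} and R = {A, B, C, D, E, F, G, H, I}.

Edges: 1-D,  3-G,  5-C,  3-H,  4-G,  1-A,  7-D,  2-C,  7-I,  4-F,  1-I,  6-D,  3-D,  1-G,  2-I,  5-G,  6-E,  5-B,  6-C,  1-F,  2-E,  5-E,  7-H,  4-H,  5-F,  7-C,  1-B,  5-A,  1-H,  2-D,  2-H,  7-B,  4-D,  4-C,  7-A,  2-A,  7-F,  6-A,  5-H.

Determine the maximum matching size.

A valid assignment of size 7: 1-G, 2-E, 3-D, 4-F, 5-H, 6-C, 7-A.
All 7 left vertices are matched, so no larger matching exists.

7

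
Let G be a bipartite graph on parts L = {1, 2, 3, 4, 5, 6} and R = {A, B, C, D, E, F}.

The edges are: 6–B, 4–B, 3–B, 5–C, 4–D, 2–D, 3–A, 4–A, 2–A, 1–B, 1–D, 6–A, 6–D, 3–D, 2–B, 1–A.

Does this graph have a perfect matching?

No

The set {1, 2, 3, 4, 6} has only 3 neighbours ({A, B, D}), so by Hall's theorem at most 4 of the 6 left vertices can be matched.
Hence no matching covers every left vertex.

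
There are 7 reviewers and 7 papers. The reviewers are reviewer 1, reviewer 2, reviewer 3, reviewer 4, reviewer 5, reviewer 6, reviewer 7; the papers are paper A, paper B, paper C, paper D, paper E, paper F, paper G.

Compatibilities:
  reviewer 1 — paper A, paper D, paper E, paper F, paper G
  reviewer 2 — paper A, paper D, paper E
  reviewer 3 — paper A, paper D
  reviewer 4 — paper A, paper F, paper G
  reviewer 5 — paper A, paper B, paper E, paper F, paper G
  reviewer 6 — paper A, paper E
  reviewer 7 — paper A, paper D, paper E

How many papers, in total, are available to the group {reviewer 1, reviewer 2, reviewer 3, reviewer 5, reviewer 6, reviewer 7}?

The union of neighbours of {reviewer 1, reviewer 2, reviewer 3, reviewer 5, reviewer 6, reviewer 7} is {paper A, paper B, paper D, paper E, paper F, paper G}, which has 6 elements.
Since |N(S)| = 6 ≥ |S| = 6, Hall's condition holds for this subset.

6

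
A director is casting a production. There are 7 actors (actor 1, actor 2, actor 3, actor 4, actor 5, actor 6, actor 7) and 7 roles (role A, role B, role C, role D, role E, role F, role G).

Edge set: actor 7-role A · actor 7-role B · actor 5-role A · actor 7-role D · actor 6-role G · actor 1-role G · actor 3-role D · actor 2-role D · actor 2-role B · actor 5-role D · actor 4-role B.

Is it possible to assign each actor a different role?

No

The set {actor 1, actor 2, actor 3, actor 4, actor 5, actor 6, actor 7} has only 4 neighbours ({role A, role B, role D, role G}), so by Hall's theorem at most 4 of the 7 actors can be matched.
Hence no matching covers every actor.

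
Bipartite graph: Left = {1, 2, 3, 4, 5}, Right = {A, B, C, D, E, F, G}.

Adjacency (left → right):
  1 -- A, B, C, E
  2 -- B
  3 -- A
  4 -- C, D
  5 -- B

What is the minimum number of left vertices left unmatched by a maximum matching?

1

A valid assignment of size 4: 1-E, 2-B, 3-A, 4-C.
The set {2, 5} has only 1 neighbour ({B}), so by Hall's theorem at most 4 of the 5 left vertices can be matched.
That matches 4 of the 5, leaving 1 unmatched; no matching can do better.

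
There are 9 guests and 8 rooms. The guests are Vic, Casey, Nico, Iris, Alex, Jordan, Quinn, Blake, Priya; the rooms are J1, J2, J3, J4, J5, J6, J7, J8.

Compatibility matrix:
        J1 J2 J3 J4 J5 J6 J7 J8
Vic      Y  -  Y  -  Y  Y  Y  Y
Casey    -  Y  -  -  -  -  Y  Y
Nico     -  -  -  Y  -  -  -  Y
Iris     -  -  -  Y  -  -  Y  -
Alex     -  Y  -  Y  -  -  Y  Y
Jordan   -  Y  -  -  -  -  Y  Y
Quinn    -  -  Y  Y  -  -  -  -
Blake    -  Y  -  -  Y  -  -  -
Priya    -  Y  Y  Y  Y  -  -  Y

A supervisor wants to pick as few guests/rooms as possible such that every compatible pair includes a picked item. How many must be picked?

The 7 edges Vic–J6, Casey–J2, Nico–J8, Iris–J4, Alex–J7, Quinn–J3, Blake–J5 form a matching, so any vertex cover needs at least 7 vertices (one per matched edge).
Conversely {Vic, J2, J3, J4, J5, J7, J8} meets every edge and has exactly 7 vertices, so 7 is optimal.

7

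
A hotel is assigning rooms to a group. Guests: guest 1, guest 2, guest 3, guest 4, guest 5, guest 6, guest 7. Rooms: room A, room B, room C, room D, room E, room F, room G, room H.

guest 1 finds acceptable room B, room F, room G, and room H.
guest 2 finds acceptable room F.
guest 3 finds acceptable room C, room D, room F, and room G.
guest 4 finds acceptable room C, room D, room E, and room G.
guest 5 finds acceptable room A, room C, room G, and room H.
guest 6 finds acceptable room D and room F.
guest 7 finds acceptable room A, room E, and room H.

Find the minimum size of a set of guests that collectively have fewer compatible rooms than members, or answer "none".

none

A matching saturating every guest exists, for instance guest 1→room B, guest 2→room F, guest 3→room C, guest 4→room G, guest 5→room H, guest 6→room D, guest 7→room E.
By Hall's marriage theorem, this means |N(S)| ≥ |S| for every subset S, so no violating subset exists.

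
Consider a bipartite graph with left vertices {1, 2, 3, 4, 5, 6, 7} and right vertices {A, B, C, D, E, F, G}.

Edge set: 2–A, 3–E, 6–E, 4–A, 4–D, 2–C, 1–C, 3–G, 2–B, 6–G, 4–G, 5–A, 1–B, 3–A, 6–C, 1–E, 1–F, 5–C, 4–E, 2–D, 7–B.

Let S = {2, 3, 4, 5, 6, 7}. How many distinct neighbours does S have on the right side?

The union of neighbours of {2, 3, 4, 5, 6, 7} is {A, B, C, D, E, G}, which has 6 elements.
Since |N(S)| = 6 ≥ |S| = 6, Hall's condition holds for this subset.

6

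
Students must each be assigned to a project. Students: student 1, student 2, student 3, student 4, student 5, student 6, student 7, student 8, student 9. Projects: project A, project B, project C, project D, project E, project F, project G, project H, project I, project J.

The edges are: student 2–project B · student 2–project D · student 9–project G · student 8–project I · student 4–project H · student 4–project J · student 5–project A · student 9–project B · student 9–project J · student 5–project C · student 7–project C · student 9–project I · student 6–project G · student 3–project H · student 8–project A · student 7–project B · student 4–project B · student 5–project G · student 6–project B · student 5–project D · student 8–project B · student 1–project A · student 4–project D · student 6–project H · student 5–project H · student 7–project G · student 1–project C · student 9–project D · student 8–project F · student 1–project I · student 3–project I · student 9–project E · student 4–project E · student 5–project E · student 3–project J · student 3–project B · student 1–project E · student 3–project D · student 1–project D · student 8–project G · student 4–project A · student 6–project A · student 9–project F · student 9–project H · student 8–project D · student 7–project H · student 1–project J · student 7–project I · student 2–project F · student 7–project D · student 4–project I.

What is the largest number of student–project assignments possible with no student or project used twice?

One maximum matching: student 1-project J, student 2-project B, student 3-project I, student 4-project E, student 5-project G, student 6-project A, student 7-project C, student 8-project F, student 9-project H.
This saturates every student, so 9 is the maximum.

9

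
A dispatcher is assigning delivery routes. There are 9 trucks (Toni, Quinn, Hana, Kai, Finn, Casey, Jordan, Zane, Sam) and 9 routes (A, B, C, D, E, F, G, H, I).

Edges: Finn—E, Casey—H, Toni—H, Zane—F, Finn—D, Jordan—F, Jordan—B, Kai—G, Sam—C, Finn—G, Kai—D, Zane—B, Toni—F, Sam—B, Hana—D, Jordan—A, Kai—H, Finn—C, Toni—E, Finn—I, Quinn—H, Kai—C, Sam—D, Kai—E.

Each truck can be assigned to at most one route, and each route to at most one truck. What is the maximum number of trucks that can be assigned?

8

For example, pair Toni→E, Quinn→H, Hana→D, Kai→G, Finn→I, Jordan→A, Zane→F, Sam→B.
The set {Quinn, Casey} has only 1 neighbour ({H}), so by Hall's theorem at most 8 of the 9 trucks can be matched.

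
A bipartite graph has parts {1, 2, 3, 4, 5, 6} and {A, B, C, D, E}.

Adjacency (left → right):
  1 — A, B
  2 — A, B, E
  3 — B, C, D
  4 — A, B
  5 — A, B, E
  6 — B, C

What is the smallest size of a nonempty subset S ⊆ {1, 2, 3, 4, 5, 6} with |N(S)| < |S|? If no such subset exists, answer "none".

Take S = {1, 2, 4, 5}. Its neighbourhood is {A, B, E}, so |N(S)| = 3 < |S| = 4.
Every subset of size less than 4 has at least as many neighbours as members, so 4 is the minimum.

4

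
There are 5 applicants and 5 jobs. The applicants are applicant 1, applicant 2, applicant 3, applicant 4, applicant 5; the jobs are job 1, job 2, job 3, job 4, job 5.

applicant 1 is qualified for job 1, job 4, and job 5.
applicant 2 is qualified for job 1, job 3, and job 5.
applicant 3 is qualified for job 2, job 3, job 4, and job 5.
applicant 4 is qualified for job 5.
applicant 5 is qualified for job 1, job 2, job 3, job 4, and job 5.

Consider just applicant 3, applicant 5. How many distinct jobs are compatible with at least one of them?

The union of neighbours of {applicant 3, applicant 5} is {job 1, job 2, job 3, job 4, job 5}, which has 5 elements.
Since |N(S)| = 5 ≥ |S| = 2, Hall's condition holds for this subset.

5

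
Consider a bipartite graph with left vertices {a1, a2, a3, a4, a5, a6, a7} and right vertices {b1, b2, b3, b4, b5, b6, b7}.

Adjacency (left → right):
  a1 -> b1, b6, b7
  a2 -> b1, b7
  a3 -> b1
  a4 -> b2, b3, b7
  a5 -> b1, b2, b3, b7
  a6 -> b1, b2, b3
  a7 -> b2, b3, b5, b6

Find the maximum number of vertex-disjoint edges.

6

One maximum matching: a1-b6, a2-b7, a3-b1, a4-b2, a5-b3, a7-b5.
The set {a2, a3, a4, a5, a6} has only 4 neighbours ({b1, b2, b3, b7}), so by Hall's theorem at most 6 of the 7 left vertices can be matched.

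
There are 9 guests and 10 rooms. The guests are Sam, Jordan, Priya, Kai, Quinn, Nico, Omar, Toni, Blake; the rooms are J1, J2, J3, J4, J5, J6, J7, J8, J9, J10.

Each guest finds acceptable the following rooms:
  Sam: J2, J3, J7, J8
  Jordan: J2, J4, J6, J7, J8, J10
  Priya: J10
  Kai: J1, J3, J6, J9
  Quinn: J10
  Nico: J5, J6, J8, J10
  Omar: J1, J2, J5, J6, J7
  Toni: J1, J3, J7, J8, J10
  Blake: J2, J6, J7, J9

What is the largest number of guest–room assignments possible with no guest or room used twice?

For example, pair Sam-J3, Jordan-J7, Priya-J10, Kai-J6, Nico-J8, Omar-J2, Toni-J1, Blake-J9.
The set {Priya, Quinn} has only 1 neighbour ({J10}), so by Hall's theorem at most 8 of the 9 guests can be matched.

8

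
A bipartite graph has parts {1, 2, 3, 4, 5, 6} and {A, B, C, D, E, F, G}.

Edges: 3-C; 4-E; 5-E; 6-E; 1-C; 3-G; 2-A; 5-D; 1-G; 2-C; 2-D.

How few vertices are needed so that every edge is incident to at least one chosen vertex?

5

{1, 2, 3, 5, E} is a vertex cover of size 5: every edge has an endpoint in this set.
No smaller cover exists because 1–G, 2–A, 3–C, 4–E, 5–D is a matching of size 5, and a cover must include an endpoint of each of these disjoint edges (König's theorem).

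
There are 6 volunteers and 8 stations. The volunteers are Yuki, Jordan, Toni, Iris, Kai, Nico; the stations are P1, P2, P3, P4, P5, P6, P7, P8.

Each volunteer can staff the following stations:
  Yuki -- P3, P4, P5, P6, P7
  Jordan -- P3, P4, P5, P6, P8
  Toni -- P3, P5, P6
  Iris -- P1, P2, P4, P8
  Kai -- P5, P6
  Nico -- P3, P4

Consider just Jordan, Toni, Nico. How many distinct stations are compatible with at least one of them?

5

The union of neighbours of {Jordan, Toni, Nico} is {P3, P4, P5, P6, P8}, which has 5 elements.
Since |N(S)| = 5 ≥ |S| = 3, Hall's condition holds for this subset.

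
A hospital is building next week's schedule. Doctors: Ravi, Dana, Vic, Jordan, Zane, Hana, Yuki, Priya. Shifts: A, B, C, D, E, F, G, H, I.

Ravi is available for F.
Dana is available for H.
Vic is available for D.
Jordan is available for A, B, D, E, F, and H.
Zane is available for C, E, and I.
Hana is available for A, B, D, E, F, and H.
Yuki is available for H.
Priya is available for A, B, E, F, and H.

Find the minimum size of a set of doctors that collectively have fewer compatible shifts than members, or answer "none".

2

Take S = {Dana, Yuki}. Its neighbourhood is {H}, so |N(S)| = 1 < |S| = 2.
No single vertex violates Hall's condition since each has at least one neighbour, so 2 is the minimum.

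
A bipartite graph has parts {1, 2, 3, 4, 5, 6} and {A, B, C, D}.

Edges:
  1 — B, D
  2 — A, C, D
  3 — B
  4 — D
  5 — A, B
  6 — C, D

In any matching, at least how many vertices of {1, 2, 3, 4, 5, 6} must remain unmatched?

One maximum matching: 1-D, 2-C, 3-B, 5-A.
The set {1, 2, 3, 4, 5, 6} has only 4 neighbours ({A, B, C, D}), so by Hall's theorem at most 4 of the 6 left vertices can be matched.
That matches 4 of the 6, leaving 2 unmatched; no matching can do better.

2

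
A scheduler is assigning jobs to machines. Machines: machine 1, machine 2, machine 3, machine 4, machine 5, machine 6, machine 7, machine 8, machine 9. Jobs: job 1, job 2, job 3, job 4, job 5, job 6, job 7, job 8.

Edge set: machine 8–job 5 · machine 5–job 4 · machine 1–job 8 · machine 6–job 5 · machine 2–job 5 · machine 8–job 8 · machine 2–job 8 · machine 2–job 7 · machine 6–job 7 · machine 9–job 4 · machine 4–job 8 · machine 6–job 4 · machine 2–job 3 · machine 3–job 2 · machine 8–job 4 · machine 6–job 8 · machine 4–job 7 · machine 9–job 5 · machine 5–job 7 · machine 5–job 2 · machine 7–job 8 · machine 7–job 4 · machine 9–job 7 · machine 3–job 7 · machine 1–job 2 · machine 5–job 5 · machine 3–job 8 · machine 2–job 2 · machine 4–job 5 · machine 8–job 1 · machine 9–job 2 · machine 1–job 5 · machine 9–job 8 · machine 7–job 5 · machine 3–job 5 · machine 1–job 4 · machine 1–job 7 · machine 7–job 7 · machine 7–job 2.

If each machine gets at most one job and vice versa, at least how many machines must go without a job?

For example, pair machine 1–job 5, machine 2–job 3, machine 3–job 2, machine 4–job 8, machine 5–job 7, machine 6–job 4, machine 8–job 1.
The set {machine 1, machine 3, machine 4, machine 5, machine 6, machine 7, machine 9} has only 5 neighbours ({job 2, job 4, job 5, job 7, job 8}), so by Hall's theorem at most 7 of the 9 machines can be matched.
That matches 7 of the 9, leaving 2 unmatched; no matching can do better.

2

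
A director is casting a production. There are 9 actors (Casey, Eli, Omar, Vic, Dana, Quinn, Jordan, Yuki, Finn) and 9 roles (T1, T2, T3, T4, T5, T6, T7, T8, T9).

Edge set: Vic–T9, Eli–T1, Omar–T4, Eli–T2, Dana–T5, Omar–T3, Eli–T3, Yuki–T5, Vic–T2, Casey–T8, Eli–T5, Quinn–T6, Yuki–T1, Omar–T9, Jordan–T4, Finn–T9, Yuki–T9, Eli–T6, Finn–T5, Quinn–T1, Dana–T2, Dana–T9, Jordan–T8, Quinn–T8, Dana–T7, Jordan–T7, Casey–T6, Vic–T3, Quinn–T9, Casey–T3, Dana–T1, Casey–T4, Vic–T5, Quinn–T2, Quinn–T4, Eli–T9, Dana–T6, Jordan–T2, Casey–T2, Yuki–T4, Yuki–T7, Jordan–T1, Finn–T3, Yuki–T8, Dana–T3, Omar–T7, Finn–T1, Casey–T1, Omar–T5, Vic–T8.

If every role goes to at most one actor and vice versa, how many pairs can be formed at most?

For example, pair Casey→T3, Eli→T1, Omar→T7, Vic→T5, Dana→T2, Quinn→T6, Jordan→T8, Yuki→T4, Finn→T9.
This saturates every actor, so 9 is the maximum.

9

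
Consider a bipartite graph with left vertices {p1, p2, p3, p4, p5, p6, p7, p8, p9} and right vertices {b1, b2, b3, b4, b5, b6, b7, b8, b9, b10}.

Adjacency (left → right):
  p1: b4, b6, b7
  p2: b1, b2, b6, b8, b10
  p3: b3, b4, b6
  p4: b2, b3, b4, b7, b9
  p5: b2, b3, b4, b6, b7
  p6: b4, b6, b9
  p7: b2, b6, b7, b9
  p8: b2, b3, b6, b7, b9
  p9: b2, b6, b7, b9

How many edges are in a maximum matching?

7

For example, pair p1-b7, p2-b1, p3-b3, p4-b9, p5-b2, p6-b4, p7-b6.
The set {p1, p3, p4, p5, p6, p7, p8, p9} has only 6 neighbours ({b2, b3, b4, b6, b7, b9}), so by Hall's theorem at most 7 of the 9 left vertices can be matched.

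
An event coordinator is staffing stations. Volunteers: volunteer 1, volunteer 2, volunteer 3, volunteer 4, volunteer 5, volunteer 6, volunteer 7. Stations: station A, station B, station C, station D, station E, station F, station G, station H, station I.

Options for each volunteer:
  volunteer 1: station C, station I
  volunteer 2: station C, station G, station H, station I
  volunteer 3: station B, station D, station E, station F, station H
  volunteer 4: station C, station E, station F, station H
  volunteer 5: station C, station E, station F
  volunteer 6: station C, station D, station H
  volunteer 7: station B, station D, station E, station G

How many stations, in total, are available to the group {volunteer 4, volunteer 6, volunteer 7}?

The union of neighbours of {volunteer 4, volunteer 6, volunteer 7} is {station B, station C, station D, station E, station F, station G, station H}, which has 7 elements.
Since |N(S)| = 7 ≥ |S| = 3, Hall's condition holds for this subset.

7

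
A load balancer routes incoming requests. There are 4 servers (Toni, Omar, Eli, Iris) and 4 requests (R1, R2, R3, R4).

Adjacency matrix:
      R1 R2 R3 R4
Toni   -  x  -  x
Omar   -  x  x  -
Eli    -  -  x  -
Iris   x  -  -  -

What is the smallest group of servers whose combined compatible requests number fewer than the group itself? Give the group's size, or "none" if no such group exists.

A matching saturating every server exists, for instance Toni→R4, Omar→R2, Eli→R3, Iris→R1.
By Hall's marriage theorem, this means |N(S)| ≥ |S| for every subset S, so no violating subset exists.

none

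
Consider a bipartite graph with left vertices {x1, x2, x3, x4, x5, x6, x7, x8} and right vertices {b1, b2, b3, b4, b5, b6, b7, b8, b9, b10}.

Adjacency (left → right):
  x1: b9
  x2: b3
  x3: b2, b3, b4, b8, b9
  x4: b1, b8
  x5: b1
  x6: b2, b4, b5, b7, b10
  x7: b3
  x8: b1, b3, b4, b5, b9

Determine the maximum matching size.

A valid assignment of size 7: x1-b9, x2-b3, x3-b4, x4-b8, x5-b1, x6-b7, x8-b5.
The set {x2, x7} has only 1 neighbour ({b3}), so by Hall's theorem at most 7 of the 8 left vertices can be matched.

7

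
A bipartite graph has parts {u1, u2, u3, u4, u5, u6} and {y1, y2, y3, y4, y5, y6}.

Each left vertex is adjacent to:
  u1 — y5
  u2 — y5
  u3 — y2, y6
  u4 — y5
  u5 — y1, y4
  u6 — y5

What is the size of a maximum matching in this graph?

3

A valid assignment of size 3: u1–y5, u3–y2, u5–y1.
The set {u1, u2, u4, u6} has only 1 neighbour ({y5}), so by Hall's theorem at most 3 of the 6 left vertices can be matched.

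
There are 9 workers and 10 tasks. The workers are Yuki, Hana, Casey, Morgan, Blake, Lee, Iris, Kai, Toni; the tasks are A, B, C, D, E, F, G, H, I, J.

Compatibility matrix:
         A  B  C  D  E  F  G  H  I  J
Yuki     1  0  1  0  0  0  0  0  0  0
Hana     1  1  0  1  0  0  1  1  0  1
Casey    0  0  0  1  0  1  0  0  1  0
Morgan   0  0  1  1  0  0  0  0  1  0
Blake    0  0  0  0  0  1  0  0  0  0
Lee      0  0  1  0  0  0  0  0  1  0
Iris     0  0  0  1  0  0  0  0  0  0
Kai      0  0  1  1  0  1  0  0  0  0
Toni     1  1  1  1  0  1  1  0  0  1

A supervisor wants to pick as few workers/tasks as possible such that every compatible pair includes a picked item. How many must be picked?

7

{Yuki, Hana, Toni, C, D, F, I} is a vertex cover of size 7: every edge has an endpoint in this set.
No smaller cover exists because Yuki–A, Hana–G, Casey–I, Morgan–D, Blake–F, Lee–C, Toni–J is a matching of size 7, and a cover must include an endpoint of each of these disjoint edges (König's theorem).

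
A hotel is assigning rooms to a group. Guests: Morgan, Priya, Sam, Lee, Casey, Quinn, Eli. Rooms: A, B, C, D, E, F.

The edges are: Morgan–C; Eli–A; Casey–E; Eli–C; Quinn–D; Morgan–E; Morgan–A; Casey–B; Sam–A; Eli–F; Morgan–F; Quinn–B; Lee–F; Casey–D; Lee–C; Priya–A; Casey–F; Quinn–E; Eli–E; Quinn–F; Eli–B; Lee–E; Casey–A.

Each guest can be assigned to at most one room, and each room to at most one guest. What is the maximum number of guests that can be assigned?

6

One maximum matching: Morgan-F, Priya-A, Lee-C, Casey-B, Quinn-D, Eli-E.
The set {Priya, Sam} has only 1 neighbour ({A}), so by Hall's theorem at most 6 of the 7 guests can be matched.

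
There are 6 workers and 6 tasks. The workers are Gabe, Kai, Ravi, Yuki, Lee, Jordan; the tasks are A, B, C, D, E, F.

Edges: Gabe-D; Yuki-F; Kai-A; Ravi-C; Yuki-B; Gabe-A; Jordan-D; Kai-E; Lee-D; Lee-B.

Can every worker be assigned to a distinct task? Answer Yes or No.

A valid assignment of size 6: Gabe-A, Kai-E, Ravi-C, Yuki-F, Lee-B, Jordan-D.
Every worker is matched, so this is a perfect matching.

Yes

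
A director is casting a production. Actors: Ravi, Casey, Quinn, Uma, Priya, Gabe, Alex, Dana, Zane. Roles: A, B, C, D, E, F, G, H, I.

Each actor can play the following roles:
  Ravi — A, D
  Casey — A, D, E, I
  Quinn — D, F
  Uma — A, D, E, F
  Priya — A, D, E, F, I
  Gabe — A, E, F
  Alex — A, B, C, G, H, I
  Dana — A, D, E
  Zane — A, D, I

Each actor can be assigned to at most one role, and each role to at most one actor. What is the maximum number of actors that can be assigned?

6

A valid assignment of size 6: Ravi→D, Casey→I, Quinn→F, Uma→E, Priya→A, Alex→G.
The set {Ravi, Casey, Quinn, Uma, Priya, Gabe, Dana, Zane} has only 5 neighbours ({A, D, E, F, I}), so by Hall's theorem at most 6 of the 9 actors can be matched.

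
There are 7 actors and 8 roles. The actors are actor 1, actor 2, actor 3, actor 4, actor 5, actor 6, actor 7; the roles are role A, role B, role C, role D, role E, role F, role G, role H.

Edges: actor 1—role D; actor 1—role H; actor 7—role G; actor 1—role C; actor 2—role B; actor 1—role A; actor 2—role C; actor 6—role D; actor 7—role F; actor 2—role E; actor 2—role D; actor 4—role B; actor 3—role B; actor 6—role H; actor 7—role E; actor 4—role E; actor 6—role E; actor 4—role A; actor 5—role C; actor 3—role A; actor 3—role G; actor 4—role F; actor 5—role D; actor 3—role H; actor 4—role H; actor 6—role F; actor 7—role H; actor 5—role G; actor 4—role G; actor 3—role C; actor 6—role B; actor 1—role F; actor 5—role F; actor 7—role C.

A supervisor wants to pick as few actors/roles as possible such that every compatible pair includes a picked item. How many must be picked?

7

{actor 1, actor 2, actor 3, actor 4, actor 5, actor 6, actor 7} is a vertex cover of size 7: every edge has an endpoint in this set.
No smaller cover exists because actor 1–role C, actor 2–role E, actor 3–role B, actor 4–role F, actor 5–role D, actor 6–role H, actor 7–role G is a matching of size 7, and a cover must include an endpoint of each of these disjoint edges (König's theorem).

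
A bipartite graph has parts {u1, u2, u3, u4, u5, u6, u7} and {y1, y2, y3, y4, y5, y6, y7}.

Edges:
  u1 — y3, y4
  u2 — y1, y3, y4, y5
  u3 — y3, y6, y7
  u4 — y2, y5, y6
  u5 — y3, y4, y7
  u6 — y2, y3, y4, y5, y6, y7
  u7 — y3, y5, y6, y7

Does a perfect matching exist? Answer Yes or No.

For example, pair u1→y4, u2→y1, u3→y6, u4→y5, u5→y7, u6→y2, u7→y3.
All 7 left vertices are covered.

Yes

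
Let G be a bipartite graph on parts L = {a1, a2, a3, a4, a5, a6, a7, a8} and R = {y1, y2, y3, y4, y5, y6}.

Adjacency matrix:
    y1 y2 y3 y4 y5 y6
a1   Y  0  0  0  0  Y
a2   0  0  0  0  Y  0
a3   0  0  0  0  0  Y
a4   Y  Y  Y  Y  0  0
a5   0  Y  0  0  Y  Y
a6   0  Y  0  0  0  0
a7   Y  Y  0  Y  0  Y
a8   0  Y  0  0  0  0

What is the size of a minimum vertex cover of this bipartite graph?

6

{a1, a4, a7, y2, y5, y6} is a vertex cover of size 6: every edge has an endpoint in this set.
No smaller cover exists because a1–y1, a2–y5, a3–y6, a4–y3, a5–y2, a7–y4 is a matching of size 6, and a cover must include an endpoint of each of these disjoint edges (König's theorem).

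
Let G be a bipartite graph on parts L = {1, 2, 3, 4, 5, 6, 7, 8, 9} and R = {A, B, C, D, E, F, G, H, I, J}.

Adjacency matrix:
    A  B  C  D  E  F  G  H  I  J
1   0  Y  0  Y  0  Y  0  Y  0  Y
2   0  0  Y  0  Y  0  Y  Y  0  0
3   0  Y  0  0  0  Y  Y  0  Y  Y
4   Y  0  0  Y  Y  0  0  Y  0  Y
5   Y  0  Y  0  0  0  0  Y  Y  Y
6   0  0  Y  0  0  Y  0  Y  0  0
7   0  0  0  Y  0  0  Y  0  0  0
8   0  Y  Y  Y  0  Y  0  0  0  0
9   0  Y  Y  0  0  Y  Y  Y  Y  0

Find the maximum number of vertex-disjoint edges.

9

One maximum matching: 1→H, 2→C, 3→J, 4→E, 5→A, 6→F, 7→D, 8→B, 9→G.
This saturates every left vertex, so 9 is the maximum.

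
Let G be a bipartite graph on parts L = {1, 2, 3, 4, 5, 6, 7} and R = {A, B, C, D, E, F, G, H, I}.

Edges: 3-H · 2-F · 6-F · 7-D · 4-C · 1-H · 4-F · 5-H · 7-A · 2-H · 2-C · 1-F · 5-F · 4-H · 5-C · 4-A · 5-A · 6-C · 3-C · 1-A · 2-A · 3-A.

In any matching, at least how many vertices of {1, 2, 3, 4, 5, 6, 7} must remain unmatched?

One maximum matching: 1→A, 2→C, 3→H, 4→F, 7→D.
The set {1, 2, 3, 4, 5, 6} has only 4 neighbours ({A, C, F, H}), so by Hall's theorem at most 5 of the 7 left vertices can be matched.
That matches 5 of the 7, leaving 2 unmatched; no matching can do better.

2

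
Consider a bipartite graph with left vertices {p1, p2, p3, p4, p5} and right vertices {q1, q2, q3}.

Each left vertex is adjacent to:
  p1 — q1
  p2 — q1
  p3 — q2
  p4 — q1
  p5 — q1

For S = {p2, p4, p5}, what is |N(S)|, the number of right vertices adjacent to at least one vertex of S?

1

The union of neighbours of {p2, p4, p5} is {q1}, which has 1 element.
Since |N(S)| = 1 < |S| = 3, Hall's condition fails for this subset.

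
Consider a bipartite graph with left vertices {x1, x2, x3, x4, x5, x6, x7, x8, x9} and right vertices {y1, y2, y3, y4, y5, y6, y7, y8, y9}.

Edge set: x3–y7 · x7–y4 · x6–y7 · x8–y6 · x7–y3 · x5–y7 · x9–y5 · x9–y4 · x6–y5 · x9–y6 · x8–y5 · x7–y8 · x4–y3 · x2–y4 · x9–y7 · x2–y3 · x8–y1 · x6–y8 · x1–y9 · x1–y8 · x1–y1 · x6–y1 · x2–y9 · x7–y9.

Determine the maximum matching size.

One maximum matching: x1-y1, x2-y9, x3-y7, x4-y3, x6-y5, x7-y8, x8-y6, x9-y4.
The set {x3, x5} has only 1 neighbour ({y7}), so by Hall's theorem at most 8 of the 9 left vertices can be matched.

8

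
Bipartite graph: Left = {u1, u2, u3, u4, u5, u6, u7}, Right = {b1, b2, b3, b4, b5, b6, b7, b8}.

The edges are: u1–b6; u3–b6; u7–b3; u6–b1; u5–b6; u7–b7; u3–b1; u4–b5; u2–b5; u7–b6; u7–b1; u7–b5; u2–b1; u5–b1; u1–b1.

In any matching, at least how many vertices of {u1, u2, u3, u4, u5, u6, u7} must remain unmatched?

One maximum matching: u1–b1, u2–b5, u3–b6, u7–b7.
The set {u1, u2, u3, u4, u5, u6} has only 3 neighbours ({b1, b5, b6}), so by Hall's theorem at most 4 of the 7 left vertices can be matched.
That matches 4 of the 7, leaving 3 unmatched; no matching can do better.

3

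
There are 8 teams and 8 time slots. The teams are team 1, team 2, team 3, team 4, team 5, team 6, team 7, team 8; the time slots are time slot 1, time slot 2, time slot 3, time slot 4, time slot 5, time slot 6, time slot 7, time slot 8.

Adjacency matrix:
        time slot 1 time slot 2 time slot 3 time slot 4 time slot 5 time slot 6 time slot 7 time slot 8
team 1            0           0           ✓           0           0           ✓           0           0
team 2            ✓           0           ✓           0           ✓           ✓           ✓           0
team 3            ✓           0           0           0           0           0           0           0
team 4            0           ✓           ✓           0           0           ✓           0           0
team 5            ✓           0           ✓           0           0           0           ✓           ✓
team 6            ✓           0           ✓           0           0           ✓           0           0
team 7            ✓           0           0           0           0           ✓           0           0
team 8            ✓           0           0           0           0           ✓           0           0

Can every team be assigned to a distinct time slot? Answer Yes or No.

No

The set {team 1, team 3, team 6, team 7, team 8} has only 3 neighbours ({time slot 1, time slot 3, time slot 6}), so by Hall's theorem at most 6 of the 8 teams can be matched.
Hence no matching covers every team.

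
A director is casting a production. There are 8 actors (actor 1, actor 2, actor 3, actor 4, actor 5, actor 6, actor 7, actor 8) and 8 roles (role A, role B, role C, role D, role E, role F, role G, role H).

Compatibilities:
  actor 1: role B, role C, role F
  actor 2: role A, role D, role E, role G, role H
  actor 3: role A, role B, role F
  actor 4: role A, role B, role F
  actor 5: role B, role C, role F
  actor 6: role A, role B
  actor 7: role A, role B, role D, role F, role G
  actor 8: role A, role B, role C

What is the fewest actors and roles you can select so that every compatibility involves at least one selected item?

6

A maximum matching has 6 edges (e.g. actor 1–role C, actor 2–role H, actor 3–role B, actor 4–role A, actor 5–role F, actor 7–role G).
By König's theorem the minimum vertex cover has the same size. One such cover is {actor 2, actor 7, role A, role B, role C, role F}.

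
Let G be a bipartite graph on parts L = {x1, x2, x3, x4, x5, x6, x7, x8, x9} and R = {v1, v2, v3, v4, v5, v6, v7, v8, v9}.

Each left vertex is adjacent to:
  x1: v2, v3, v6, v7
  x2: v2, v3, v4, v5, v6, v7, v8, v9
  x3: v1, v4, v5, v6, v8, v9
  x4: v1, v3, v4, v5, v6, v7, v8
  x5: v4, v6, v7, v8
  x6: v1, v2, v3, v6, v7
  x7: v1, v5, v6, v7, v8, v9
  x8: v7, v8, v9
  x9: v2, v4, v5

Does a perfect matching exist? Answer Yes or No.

Yes

For example, pair x1→v7, x2→v8, x3→v5, x4→v6, x5→v4, x6→v3, x7→v1, x8→v9, x9→v2.
All 9 left vertices are covered.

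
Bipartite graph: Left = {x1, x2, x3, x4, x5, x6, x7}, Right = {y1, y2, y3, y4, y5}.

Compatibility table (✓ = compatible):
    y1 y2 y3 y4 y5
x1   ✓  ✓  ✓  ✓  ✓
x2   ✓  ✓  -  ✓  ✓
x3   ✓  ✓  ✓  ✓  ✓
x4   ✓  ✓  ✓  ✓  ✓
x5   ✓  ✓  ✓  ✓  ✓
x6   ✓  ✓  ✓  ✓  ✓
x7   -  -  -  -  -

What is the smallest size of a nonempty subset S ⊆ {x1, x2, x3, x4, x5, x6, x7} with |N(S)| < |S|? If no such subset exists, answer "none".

Take S = {x7}. Its neighbourhood is {}, so |N(S)| = 0 < |S| = 1.

1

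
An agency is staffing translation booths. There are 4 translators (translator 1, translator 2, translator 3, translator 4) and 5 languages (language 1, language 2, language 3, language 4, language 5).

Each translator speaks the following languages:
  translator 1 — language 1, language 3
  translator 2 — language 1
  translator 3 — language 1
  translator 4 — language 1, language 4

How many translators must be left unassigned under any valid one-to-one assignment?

1

A valid assignment of size 3: translator 1-language 3, translator 2-language 1, translator 4-language 4.
The set {translator 2, translator 3} has only 1 neighbour ({language 1}), so by Hall's theorem at most 3 of the 4 translators can be matched.
That matches 3 of the 4, leaving 1 unmatched; no matching can do better.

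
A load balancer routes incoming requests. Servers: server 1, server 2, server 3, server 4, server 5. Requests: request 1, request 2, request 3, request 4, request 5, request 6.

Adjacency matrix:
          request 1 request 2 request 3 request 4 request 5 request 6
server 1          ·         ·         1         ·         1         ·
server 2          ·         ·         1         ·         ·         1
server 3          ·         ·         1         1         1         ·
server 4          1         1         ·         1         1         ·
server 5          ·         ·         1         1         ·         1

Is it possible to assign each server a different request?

Yes

For example, pair server 1→request 5, server 2→request 3, server 3→request 4, server 4→request 2, server 5→request 6.
Every server is matched, so this matching saturates all of them.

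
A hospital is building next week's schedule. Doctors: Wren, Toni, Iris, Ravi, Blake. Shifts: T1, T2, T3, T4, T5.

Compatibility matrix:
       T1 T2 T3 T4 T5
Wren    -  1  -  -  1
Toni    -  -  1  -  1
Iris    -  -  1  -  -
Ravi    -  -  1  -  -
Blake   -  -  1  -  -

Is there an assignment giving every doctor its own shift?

No

The set {Iris, Ravi, Blake} has only 1 neighbour ({T3}), so by Hall's theorem at most 3 of the 5 doctors can be matched.
Hence no matching covers every doctor.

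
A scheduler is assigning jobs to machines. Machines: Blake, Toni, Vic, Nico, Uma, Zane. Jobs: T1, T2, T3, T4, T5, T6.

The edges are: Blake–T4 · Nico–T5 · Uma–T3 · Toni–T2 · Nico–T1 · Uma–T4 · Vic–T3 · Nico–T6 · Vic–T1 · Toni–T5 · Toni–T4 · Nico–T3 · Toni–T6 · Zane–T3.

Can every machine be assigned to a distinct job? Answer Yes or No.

No

The set {Blake, Uma, Zane} has only 2 neighbours ({T3, T4}), so by Hall's theorem at most 5 of the 6 machines can be matched.
Hence no matching covers every machine.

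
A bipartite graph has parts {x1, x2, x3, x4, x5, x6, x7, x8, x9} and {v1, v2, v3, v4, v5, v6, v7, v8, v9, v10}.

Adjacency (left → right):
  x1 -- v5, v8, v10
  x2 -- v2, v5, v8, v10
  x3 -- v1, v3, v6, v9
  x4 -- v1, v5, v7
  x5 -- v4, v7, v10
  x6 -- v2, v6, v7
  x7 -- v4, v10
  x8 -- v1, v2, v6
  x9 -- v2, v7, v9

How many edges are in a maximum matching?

9

A valid assignment of size 9: x1-v8, x2-v10, x3-v3, x4-v5, x5-v7, x6-v6, x7-v4, x8-v1, x9-v2.
This saturates every left vertex, so 9 is the maximum.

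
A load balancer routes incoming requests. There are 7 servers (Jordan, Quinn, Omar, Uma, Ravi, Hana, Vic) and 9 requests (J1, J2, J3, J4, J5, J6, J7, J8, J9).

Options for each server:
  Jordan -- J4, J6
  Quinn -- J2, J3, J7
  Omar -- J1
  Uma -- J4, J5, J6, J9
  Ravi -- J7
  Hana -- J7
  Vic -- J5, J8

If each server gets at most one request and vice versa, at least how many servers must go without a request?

One maximum matching: Jordan→J6, Quinn→J3, Omar→J1, Uma→J9, Ravi→J7, Vic→J8.
The set {Ravi, Hana} has only 1 neighbour ({J7}), so by Hall's theorem at most 6 of the 7 servers can be matched.
That matches 6 of the 7, leaving 1 unmatched; no matching can do better.

1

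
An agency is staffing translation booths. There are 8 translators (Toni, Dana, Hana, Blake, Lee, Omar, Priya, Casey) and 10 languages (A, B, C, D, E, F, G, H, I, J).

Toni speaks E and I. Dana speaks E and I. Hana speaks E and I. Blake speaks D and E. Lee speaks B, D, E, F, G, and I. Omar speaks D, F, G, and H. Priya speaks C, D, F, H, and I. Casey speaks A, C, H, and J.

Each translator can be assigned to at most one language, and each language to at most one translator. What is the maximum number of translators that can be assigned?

7

One maximum matching: Toni→I, Dana→E, Blake→D, Lee→G, Omar→F, Priya→H, Casey→J.
The set {Toni, Dana, Hana} has only 2 neighbours ({E, I}), so by Hall's theorem at most 7 of the 8 translators can be matched.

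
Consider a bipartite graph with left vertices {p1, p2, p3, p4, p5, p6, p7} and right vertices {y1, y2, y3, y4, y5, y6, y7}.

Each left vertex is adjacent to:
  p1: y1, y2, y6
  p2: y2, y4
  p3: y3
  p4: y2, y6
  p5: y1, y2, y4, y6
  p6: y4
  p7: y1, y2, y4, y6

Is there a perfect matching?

No

The set {p1, p2, p4, p5, p6, p7} has only 4 neighbours ({y1, y2, y4, y6}), so by Hall's theorem at most 5 of the 7 left vertices can be matched.
Hence no matching covers every left vertex.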